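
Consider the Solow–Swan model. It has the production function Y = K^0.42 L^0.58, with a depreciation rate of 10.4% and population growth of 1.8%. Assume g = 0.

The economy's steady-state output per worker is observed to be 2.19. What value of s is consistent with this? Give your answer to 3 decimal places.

In steady state, investment equals break-even investment: s·k^α = (n + δ)·k.
Since y* = [s/(n + δ)]^(α/(1−α)), we have s/(n + δ) = (y*)^((1−α)/α) = 2.19^1.381 = 2.9523.
Therefore s = 2.9523 × (n + δ) = 2.9523 × 0.122 = 0.3602.

s ≈ 0.360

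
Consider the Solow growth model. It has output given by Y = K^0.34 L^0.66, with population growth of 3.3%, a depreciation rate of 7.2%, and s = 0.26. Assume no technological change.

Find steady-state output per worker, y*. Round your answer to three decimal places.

y* = 1.595

In steady state, investment equals break-even investment: s·k^α = (n + δ)·k.
Rearranging, k^(1−α) = s / (n + δ).
k^0.66 = 0.26 / (0.033 + 0.072) = 0.26 / 0.105 = 2.4762
k* = 2.4762^(1/0.66) ≈ 3.9504
y* = (k*)^α = 3.9504^0.34 ≈ 1.5954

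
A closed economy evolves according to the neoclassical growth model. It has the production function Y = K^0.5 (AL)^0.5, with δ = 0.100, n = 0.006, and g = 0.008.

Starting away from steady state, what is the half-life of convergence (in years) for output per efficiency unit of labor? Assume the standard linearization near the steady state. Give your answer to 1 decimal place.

Near the steady state the convergence rate is λ = (1 − α)(n + g + δ).
λ = (1 − 0.5) × 0.114 = 0.5 × 0.114 = 0.0570
Half-life = ln 2 / λ = 0.6931 / 0.0570 ≈ 12.16 years

half-life ≈ 12.2 years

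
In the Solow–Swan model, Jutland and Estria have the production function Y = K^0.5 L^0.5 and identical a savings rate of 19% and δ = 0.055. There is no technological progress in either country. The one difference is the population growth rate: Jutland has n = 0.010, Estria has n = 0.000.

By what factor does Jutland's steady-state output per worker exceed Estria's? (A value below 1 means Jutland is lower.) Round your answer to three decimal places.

y*_J / y*_E ≈ 0.846

Steady-state y* = [s/(n + δ)]^(α/(1−α)), so the ratio is [ (s_J/(n + δ)_J) / (s_E/(n + δ)_E) ]^1.
s_J/(n + δ)_J = 0.19/0.065 = 2.9231; s_E/(n + δ)_E = 0.19/0.055 = 3.4545.
Ratio = (2.9231/3.4545)^1 = 0.8462^1 ≈ 0.8462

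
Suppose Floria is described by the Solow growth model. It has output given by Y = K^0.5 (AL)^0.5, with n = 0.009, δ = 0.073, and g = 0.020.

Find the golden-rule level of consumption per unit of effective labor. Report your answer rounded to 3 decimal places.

At the golden rule, f'(k) = n + g + δ, so α·k^(α−1) = n + g + δ and k_gold = (α/(n + g + δ))^(1/(1−α)).
k_gold = (0.5/0.102)^(1/0.5) = 4.9020^2 ≈ 24.0296
c_gold = f(k_gold) − (n + g + δ)·k_gold = 4.9020 − 0.102×24.0296 ≈ 2.4510

c_gold ≈ 2.451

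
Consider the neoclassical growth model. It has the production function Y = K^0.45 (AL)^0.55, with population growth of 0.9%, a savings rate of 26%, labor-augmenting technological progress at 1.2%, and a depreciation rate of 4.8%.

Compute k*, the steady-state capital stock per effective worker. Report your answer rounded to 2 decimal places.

k* = 11.16

At the steady state, Δk = 0, so s·k^α = (n + g + δ)·k.
Rearranging, k^(1−α) = s / (n + g + δ).
k^0.55 = 0.26 / (0.009 + 0.012 + 0.048) = 0.26 / 0.069 = 3.7681
k* = 3.7681^(1/0.55) ≈ 11.1557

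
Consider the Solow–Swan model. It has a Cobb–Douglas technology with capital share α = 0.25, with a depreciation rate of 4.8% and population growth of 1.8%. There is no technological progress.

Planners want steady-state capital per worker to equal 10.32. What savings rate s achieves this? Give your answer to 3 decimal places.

s ≈ 0.380

At the steady state, Δk = 0, so s·k^α = (n + δ)·k.
So s / (n + δ) = (k*)^(1−α) = 10.32^0.75 = 5.7578.
Therefore s = 5.7578 × (n + δ) = 5.7578 × 0.066 = 0.3800.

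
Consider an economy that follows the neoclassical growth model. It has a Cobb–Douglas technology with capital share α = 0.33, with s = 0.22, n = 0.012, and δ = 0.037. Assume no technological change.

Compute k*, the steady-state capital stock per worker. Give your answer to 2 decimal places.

k* ≈ 9.41

In steady state, investment equals break-even investment: s·k^α = (n + δ)·k.
Rearranging, k^(1−α) = s / (n + δ).
k^0.67 = 0.22 / (0.012 + 0.037) = 0.22 / 0.049 = 4.4898
k* = 4.4898^(1/0.67) ≈ 9.4075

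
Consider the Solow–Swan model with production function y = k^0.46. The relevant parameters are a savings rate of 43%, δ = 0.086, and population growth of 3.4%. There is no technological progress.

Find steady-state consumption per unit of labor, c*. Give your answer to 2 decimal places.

c* ≈ 1.69

In steady state, investment equals break-even investment: s·k^α = (n + δ)·k.
Dividing both sides by k: k^(1−α) = s / (n + δ).
k^0.54 = 0.43 / (0.034 + 0.086) = 0.43 / 0.120 = 3.5833
k* = 3.5833^(1/0.54) ≈ 10.6280
y* = (k*)^α = 10.6280^0.46 ≈ 2.9660
c* = (1 − s)·y* = (1 − 0.43) × 2.9660 ≈ 1.6906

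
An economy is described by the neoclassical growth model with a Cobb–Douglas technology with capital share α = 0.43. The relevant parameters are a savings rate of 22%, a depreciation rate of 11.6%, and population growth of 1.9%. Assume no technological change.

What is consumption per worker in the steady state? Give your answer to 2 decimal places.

c* = 1.13

In steady state, investment equals break-even investment: s·k^α = (n + δ)·k.
Rearranging, k^(1−α) = s / (n + δ).
k^0.57 = 0.22 / (0.019 + 0.116) = 0.22 / 0.135 = 1.6296
k* = 1.6296^(1/0.57) ≈ 2.3554
y* = (k*)^α = 2.3554^0.43 ≈ 1.4454
c* = (1 − s)·y* = (1 − 0.22) × 1.4454 ≈ 1.1274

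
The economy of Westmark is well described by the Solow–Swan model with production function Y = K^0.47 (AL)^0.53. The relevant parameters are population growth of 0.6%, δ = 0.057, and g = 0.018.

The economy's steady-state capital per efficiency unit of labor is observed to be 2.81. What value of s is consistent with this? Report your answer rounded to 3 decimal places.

s ≈ 0.140

Steady state requires s·f(k) = (n + g + δ)·k, i.e. s·k^α = (n + g + δ)·k.
So s / (n + g + δ) = (k*)^(1−α) = 2.81^0.53 = 1.7291.
Therefore s = 1.7291 × (n + g + δ) = 1.7291 × 0.081 = 0.1401.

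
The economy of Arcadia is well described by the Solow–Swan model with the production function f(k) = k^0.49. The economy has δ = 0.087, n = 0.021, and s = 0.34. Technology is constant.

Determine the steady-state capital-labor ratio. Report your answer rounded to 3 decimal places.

k* ≈ 9.475

Steady state requires s·f(k) = (n + δ)·k, i.e. s·k^α = (n + δ)·k.
Rearranging, k^(1−α) = s / (n + δ).
k^0.51 = 0.34 / (0.021 + 0.087) = 0.34 / 0.108 = 3.1481
k* = 3.1481^(1/0.51) ≈ 9.4747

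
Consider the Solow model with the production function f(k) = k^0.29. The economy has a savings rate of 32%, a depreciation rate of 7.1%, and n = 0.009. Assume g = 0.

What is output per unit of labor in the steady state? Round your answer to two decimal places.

y* ≈ 1.76

In steady state, investment equals break-even investment: s·k^α = (n + δ)·k.
Dividing both sides by k: k^(1−α) = s / (n + δ).
k^0.71 = 0.32 / (0.009 + 0.071) = 0.32 / 0.080 = 4.0000
k* = 4.0000^(1/0.71) ≈ 7.0465
y* = (k*)^α = 7.0465^0.29 ≈ 1.7616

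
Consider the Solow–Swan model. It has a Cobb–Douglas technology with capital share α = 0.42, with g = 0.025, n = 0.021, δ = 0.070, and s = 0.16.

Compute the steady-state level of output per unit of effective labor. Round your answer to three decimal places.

y* ≈ 1.262

At the steady state, Δk = 0, so s·k^α = (n + g + δ)·k.
Dividing both sides by k: k^(1−α) = s / (n + g + δ).
k^0.58 = 0.16 / (0.021 + 0.025 + 0.070) = 0.16 / 0.116 = 1.3793
k* = 1.3793^(1/0.58) ≈ 1.7410
y* = (k*)^α = 1.7410^0.42 ≈ 1.2622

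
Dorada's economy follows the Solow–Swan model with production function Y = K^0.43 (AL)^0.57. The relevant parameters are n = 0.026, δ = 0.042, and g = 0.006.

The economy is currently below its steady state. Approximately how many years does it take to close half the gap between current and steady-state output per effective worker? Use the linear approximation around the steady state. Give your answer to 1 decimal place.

Near the steady state the convergence rate is λ = (1 − α)(n + g + δ).
λ = (1 − 0.43) × 0.074 = 0.57 × 0.074 = 0.04218
Half-life = ln 2 / λ = 0.6931 / 0.04218 ≈ 16.43 years

half-life ≈ 16.4 years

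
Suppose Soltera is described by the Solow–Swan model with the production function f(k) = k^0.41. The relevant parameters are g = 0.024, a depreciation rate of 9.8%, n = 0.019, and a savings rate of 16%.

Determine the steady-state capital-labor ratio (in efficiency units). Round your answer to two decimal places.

At the steady state, Δk = 0, so s·k^α = (n + g + δ)·k.
Dividing both sides by k: k^(1−α) = s / (n + g + δ).
k^0.59 = 0.16 / (0.019 + 0.024 + 0.098) = 0.16 / 0.141 = 1.1348
k* = 1.1348^(1/0.59) ≈ 1.2390

k* = 1.24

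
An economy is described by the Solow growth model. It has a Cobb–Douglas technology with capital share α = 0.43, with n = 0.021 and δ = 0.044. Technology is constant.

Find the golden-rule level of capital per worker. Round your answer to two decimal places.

k_gold ≈ 27.52

The golden rule sets f'(k) = n + δ, i.e. α·k^(α−1) = n + δ.
So k^(1−α) = α / (n + δ) = 0.43 / 0.065 = 6.6154.
k_gold = 6.6154^(1/0.57) ≈ 27.5152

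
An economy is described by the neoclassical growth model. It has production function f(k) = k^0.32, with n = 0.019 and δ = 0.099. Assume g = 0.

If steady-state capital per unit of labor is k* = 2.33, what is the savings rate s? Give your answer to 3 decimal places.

s ≈ 0.210

Steady state requires s·f(k) = (n + δ)·k, i.e. s·k^α = (n + δ)·k.
So s / (n + δ) = (k*)^(1−α) = 2.33^0.68 = 1.7775.
Therefore s = 1.7775 × (n + δ) = 1.7775 × 0.118 = 0.2097.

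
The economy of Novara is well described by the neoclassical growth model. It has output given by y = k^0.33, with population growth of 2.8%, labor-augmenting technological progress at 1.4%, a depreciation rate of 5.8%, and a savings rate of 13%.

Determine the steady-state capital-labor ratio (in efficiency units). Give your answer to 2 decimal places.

Steady state requires s·f(k) = (n + g + δ)·k, i.e. s·k^α = (n + g + δ)·k.
Dividing both sides by k: k^(1−α) = s / (n + g + δ).
k^0.67 = 0.13 / (0.028 + 0.014 + 0.058) = 0.13 / 0.100 = 1.3000
k* = 1.3000^(1/0.67) ≈ 1.4793

k* = 1.48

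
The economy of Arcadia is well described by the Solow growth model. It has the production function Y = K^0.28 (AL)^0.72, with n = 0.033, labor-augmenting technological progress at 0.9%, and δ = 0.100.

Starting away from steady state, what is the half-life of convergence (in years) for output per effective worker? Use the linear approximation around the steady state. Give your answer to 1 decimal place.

Near the steady state the convergence rate is λ = (1 − α)(n + g + δ).
λ = (1 − 0.28) × 0.142 = 0.72 × 0.142 = 0.10224
Half-life = ln 2 / λ = 0.6931 / 0.10224 ≈ 6.78 years

half-life ≈ 6.8 years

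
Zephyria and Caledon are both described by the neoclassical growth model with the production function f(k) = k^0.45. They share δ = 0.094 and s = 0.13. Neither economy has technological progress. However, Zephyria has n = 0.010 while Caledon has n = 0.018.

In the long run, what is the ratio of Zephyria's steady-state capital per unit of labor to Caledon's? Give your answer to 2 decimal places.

ratio ≈ 1.14

Steady-state k* = [s/(n + δ)]^(1/(1−α)), so the ratio is [ (s_Z/(n + δ)_Z) / (s_C/(n + δ)_C) ]^1.8182.
s_Z/(n + δ)_Z = 0.13/0.104 = 1.2500; s_C/(n + δ)_C = 0.13/0.112 = 1.1607.
Ratio = (1.2500/1.1607)^1.8182 = 1.0769^1.8182 ≈ 1.1442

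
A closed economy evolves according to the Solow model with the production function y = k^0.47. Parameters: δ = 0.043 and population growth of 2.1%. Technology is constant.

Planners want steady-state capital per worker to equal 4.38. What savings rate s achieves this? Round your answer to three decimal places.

s ≈ 0.140

In steady state, investment equals break-even investment: s·k^α = (n + δ)·k.
So s / (n + δ) = (k*)^(1−α) = 4.38^0.53 = 2.1877.
Therefore s = 2.1877 × (n + δ) = 2.1877 × 0.064 = 0.1400.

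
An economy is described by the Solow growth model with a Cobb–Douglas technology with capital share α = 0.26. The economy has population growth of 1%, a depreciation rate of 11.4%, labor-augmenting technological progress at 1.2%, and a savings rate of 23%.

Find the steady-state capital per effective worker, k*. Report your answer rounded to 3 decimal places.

k* = 2.034

In steady state, investment equals break-even investment: s·k^α = (n + g + δ)·k.
Rearranging, k^(1−α) = s / (n + g + δ).
k^0.74 = 0.23 / (0.010 + 0.012 + 0.114) = 0.23 / 0.136 = 1.6912
k* = 1.6912^(1/0.74) ≈ 2.0341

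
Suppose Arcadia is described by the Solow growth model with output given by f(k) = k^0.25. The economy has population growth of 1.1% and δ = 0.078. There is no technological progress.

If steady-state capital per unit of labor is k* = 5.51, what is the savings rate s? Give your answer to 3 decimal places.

At the steady state, Δk = 0, so s·k^α = (n + δ)·k.
So s / (n + δ) = (k*)^(1−α) = 5.51^0.75 = 3.5964.
Therefore s = 3.5964 × (n + δ) = 3.5964 × 0.089 = 0.3201.

s ≈ 0.320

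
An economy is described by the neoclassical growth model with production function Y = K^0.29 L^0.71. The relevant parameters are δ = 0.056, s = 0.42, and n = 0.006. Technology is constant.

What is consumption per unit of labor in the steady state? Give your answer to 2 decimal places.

At the steady state, Δk = 0, so s·k^α = (n + δ)·k.
Rearranging, k^(1−α) = s / (n + δ).
k^0.71 = 0.42 / (0.006 + 0.056) = 0.42 / 0.062 = 6.7742
k* = 6.7742^(1/0.71) ≈ 14.7987
y* = (k*)^α = 14.7987^0.29 ≈ 2.1846
c* = (1 − s)·y* = (1 − 0.42) × 2.1846 ≈ 1.2671

c* = 1.27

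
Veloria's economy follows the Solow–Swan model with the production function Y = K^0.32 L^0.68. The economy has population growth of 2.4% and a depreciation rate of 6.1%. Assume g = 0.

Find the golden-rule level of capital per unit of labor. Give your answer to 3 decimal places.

k_gold ≈ 7.025

The golden rule sets f'(k) = n + δ, i.e. α·k^(α−1) = n + δ.
So k^(1−α) = α / (n + δ) = 0.32 / 0.085 = 3.7647.
k_gold = 3.7647^(1/0.68) ≈ 7.0253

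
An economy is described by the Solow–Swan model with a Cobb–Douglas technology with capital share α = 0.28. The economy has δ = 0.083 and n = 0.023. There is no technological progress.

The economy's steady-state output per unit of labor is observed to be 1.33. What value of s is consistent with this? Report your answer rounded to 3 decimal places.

At the steady state, Δk = 0, so s·k^α = (n + δ)·k.
Since y* = [s/(n + δ)]^(α/(1−α)), we have s/(n + δ) = (y*)^((1−α)/α) = 1.33^2.5714 = 2.0820.
Therefore s = 2.0820 × (n + δ) = 2.0820 × 0.106 = 0.2207.

s ≈ 0.221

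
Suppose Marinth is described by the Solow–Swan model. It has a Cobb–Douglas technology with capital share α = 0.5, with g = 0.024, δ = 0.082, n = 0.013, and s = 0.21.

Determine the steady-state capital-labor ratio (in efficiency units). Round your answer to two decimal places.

In steady state, investment equals break-even investment: s·k^α = (n + g + δ)·k.
Rearranging, k^(1−α) = s / (n + g + δ).
k^0.5 = 0.21 / (0.013 + 0.024 + 0.082) = 0.21 / 0.119 = 1.7647
k* = 1.7647^(1/0.5) ≈ 3.1142

k* ≈ 3.11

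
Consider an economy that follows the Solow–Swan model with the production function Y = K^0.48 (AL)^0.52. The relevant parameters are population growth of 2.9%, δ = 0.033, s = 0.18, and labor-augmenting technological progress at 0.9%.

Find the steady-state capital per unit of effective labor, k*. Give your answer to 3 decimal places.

At the steady state, Δk = 0, so s·k^α = (n + g + δ)·k.
Dividing both sides by k: k^(1−α) = s / (n + g + δ).
k^0.52 = 0.18 / (0.029 + 0.009 + 0.033) = 0.18 / 0.071 = 2.5352
k* = 2.5352^(1/0.52) ≈ 5.9834

k* ≈ 5.983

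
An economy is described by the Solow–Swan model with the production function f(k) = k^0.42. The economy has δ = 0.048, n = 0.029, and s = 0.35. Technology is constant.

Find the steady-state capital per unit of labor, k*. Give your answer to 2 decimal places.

At the steady state, Δk = 0, so s·k^α = (n + δ)·k.
Dividing both sides by k: k^(1−α) = s / (n + δ).
k^0.58 = 0.35 / (0.029 + 0.048) = 0.35 / 0.077 = 4.5455
k* = 4.5455^(1/0.58) ≈ 13.6070

k* = 13.61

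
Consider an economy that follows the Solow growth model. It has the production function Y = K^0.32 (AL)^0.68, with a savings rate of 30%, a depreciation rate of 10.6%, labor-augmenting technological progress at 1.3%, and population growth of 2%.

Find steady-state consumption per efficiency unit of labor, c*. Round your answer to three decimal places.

In steady state, investment equals break-even investment: s·k^α = (n + g + δ)·k.
Rearranging, k^(1−α) = s / (n + g + δ).
k^0.68 = 0.30 / (0.020 + 0.013 + 0.106) = 0.30 / 0.139 = 2.1583
k* = 2.1583^(1/0.68) ≈ 3.0999
y* = (k*)^α = 3.0999^0.32 ≈ 1.4363
c* = (1 − s)·y* = (1 − 0.30) × 1.4363 ≈ 1.0054

c* = 1.005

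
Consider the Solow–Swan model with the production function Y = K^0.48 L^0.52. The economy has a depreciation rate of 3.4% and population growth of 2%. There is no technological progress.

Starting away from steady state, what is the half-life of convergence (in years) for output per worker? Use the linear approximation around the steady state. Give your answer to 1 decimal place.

about 24.7 years

Near the steady state the convergence rate is λ = (1 − α)(n + δ).
λ = (1 − 0.48) × 0.054 = 0.52 × 0.054 = 0.02808
Half-life = ln 2 / λ = 0.6931 / 0.02808 ≈ 24.68 years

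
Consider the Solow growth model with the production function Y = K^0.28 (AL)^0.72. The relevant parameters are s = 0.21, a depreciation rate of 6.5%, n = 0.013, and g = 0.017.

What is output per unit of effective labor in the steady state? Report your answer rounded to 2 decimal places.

In steady state, investment equals break-even investment: s·k^α = (n + g + δ)·k.
Dividing both sides by k: k^(1−α) = s / (n + g + δ).
k^0.72 = 0.21 / (0.013 + 0.017 + 0.065) = 0.21 / 0.095 = 2.2105
k* = 2.2105^(1/0.72) ≈ 3.0093
y* = (k*)^α = 3.0093^0.28 ≈ 1.3614

y* = 1.36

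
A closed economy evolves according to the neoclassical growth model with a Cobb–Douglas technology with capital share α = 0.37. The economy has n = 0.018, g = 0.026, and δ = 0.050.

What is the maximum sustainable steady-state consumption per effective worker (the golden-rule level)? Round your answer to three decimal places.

At the golden rule, f'(k) = n + g + δ, so α·k^(α−1) = n + g + δ and k_gold = (α/(n + g + δ))^(1/(1−α)).
k_gold = (0.37/0.094)^(1/0.63) = 3.9362^1.5873 ≈ 8.8017
c_gold = f(k_gold) − (n + g + δ)·k_gold = 2.2361 − 0.094×8.8017 ≈ 1.4087

c_gold ≈ 1.409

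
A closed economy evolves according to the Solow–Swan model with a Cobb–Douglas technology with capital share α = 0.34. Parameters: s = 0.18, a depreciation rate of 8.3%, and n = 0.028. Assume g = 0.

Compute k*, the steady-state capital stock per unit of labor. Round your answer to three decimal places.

In steady state, investment equals break-even investment: s·k^α = (n + δ)·k.
Dividing both sides by k: k^(1−α) = s / (n + δ).
k^0.66 = 0.18 / (0.028 + 0.083) = 0.18 / 0.111 = 1.6216
k* = 1.6216^(1/0.66) ≈ 2.0802

k* = 2.080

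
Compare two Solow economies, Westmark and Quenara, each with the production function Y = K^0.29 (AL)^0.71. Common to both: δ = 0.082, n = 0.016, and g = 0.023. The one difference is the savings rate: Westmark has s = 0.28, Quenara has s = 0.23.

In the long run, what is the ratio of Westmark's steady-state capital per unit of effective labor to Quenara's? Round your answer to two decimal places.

ratio ≈ 1.32

Steady-state k* = [s/(n + g + δ)]^(1/(1−α)), so the ratio is [ (s_W/(n + g + δ)_W) / (s_Q/(n + g + δ)_Q) ]^1.4085.
s_W/(n + g + δ)_W = 0.28/0.121 = 2.3140; s_Q/(n + g + δ)_Q = 0.23/0.121 = 1.9008.
Ratio = (2.3140/1.9008)^1.4085 = 1.2174^1.4085 ≈ 1.3193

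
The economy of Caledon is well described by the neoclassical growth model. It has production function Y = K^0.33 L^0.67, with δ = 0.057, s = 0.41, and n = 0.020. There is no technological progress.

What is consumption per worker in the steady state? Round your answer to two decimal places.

Steady state requires s·f(k) = (n + δ)·k, i.e. s·k^α = (n + δ)·k.
Rearranging, k^(1−α) = s / (n + δ).
k^0.67 = 0.41 / (0.020 + 0.057) = 0.41 / 0.077 = 5.3247
k* = 5.3247^(1/0.67) ≈ 12.1345
y* = (k*)^α = 12.1345^0.33 ≈ 2.2789
c* = (1 − s)·y* = (1 − 0.41) × 2.2789 ≈ 1.3446

c* ≈ 1.34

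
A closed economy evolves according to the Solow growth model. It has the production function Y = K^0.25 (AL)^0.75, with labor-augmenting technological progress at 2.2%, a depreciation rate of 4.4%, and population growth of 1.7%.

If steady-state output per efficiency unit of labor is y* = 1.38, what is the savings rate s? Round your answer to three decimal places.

s ≈ 0.218

At the steady state, Δk = 0, so s·k^α = (n + g + δ)·k.
Since y* = [s/(n + g + δ)]^(α/(1−α)), we have s/(n + g + δ) = (y*)^((1−α)/α) = 1.38^3 = 2.6281.
Therefore s = 2.6281 × (n + g + δ) = 2.6281 × 0.083 = 0.2181.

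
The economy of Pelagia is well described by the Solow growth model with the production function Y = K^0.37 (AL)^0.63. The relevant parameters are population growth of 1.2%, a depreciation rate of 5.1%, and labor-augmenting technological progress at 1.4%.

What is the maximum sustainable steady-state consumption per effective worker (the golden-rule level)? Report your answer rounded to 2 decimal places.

c_gold ≈ 1.58

At the golden rule, f'(k) = n + g + δ, so α·k^(α−1) = n + g + δ and k_gold = (α/(n + g + δ))^(1/(1−α)).
k_gold = (0.37/0.077)^(1/0.63) = 4.8052^1.5873 ≈ 12.0804
c_gold = f(k_gold) − (n + g + δ)·k_gold = 2.5140 − 0.077×12.0804 ≈ 1.5838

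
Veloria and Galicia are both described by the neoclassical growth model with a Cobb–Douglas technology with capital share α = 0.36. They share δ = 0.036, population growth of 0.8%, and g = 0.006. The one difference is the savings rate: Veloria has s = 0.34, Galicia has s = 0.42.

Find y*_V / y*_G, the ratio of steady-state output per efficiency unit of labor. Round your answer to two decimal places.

y*_V / y*_G ≈ 0.89

Steady-state y* = [s/(n + g + δ)]^(α/(1−α)), so the ratio is [ (s_V/(n + g + δ)_V) / (s_G/(n + g + δ)_G) ]^0.5625.
s_V/(n + g + δ)_V = 0.34/0.050 = 6.8000; s_G/(n + g + δ)_G = 0.42/0.050 = 8.4000.
Ratio = (6.8000/8.4000)^0.5625 = 0.8095^0.5625 ≈ 0.8879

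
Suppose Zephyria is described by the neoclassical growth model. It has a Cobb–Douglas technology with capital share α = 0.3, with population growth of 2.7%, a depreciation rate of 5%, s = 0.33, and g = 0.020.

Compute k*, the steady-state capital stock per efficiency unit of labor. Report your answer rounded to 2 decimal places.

In steady state, investment equals break-even investment: s·k^α = (n + g + δ)·k.
Dividing both sides by k: k^(1−α) = s / (n + g + δ).
k^0.7 = 0.33 / (0.027 + 0.020 + 0.050) = 0.33 / 0.097 = 3.4021
k* = 3.4021^(1/0.7) ≈ 5.7496

k* = 5.75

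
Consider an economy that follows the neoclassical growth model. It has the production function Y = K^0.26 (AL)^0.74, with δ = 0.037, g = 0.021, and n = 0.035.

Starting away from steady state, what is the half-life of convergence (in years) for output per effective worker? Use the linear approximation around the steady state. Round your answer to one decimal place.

Near the steady state the convergence rate is λ = (1 − α)(n + g + δ).
λ = (1 − 0.26) × 0.093 = 0.74 × 0.093 = 0.06882
Half-life = ln 2 / λ = 0.6931 / 0.06882 ≈ 10.07 years

t_½ ≈ 10.1 years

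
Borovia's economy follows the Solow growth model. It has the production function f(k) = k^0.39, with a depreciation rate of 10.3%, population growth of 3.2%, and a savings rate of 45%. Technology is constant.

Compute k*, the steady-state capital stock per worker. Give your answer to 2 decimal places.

At the steady state, Δk = 0, so s·k^α = (n + δ)·k.
Rearranging, k^(1−α) = s / (n + δ).
k^0.61 = 0.45 / (0.032 + 0.103) = 0.45 / 0.135 = 3.3333
k* = 3.3333^(1/0.61) ≈ 7.1973

k* ≈ 7.20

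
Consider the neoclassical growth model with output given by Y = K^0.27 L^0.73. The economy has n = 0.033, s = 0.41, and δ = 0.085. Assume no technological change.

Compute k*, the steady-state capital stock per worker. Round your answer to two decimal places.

k* = 5.51

At the steady state, Δk = 0, so s·k^α = (n + δ)·k.
Dividing both sides by k: k^(1−α) = s / (n + δ).
k^0.73 = 0.41 / (0.033 + 0.085) = 0.41 / 0.118 = 3.4746
k* = 3.4746^(1/0.73) ≈ 5.5076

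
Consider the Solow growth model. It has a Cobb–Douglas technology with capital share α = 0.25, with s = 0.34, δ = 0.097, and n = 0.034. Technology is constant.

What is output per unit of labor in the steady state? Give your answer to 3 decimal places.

At the steady state, Δk = 0, so s·k^α = (n + δ)·k.
Rearranging, k^(1−α) = s / (n + δ).
k^0.75 = 0.34 / (0.034 + 0.097) = 0.34 / 0.131 = 2.5954
k* = 2.5954^(1/0.75) ≈ 3.5667
y* = (k*)^α = 3.5667^0.25 ≈ 1.3743

y* = 1.374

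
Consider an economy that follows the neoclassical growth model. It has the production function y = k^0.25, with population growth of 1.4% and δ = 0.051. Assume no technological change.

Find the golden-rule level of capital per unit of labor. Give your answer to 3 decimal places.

The golden rule sets f'(k) = n + δ, i.e. α·k^(α−1) = n + δ.
So k^(1−α) = α / (n + δ) = 0.25 / 0.065 = 3.8462.
k_gold = 3.8462^(1/0.75) ≈ 6.0262

k_gold ≈ 6.026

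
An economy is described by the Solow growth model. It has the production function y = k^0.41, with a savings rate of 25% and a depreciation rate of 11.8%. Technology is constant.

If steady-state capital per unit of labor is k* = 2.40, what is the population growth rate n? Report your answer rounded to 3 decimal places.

In steady state, investment equals break-even investment: s·k^α = (n + δ)·k.
So s / (n + δ) = (k*)^(1−α) = 2.40^0.59 = 1.6762.
Therefore n + δ = s / 1.6762 = 0.25 / 1.6762 = 0.1491, so n = 0.1491 − 0.118 = 0.0311.

n ≈ 0.031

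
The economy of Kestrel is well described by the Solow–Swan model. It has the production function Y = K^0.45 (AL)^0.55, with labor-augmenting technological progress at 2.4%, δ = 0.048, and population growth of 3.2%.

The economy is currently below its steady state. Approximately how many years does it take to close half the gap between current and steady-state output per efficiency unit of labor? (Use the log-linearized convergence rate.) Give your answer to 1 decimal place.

half-life ≈ 12.1 years

Near the steady state the convergence rate is λ = (1 − α)(n + g + δ).
λ = (1 − 0.45) × 0.104 = 0.55 × 0.104 = 0.0572
Half-life = ln 2 / λ = 0.6931 / 0.0572 ≈ 12.12 years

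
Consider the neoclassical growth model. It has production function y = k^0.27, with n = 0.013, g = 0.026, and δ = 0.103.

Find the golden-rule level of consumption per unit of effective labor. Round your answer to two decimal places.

At the golden rule, f'(k) = n + g + δ, so α·k^(α−1) = n + g + δ and k_gold = (α/(n + g + δ))^(1/(1−α)).
k_gold = (0.27/0.142)^(1/0.73) = 1.9014^1.3699 ≈ 2.4116
c_gold = f(k_gold) − (n + g + δ)·k_gold = 1.2683 − 0.142×2.4116 ≈ 0.9259

c_gold ≈ 0.93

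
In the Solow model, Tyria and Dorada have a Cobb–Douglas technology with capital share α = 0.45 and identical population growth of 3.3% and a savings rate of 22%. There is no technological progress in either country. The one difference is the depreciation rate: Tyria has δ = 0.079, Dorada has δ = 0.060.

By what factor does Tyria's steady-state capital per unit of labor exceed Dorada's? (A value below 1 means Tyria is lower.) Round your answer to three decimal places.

k*_T / k*_D ≈ 0.713

Steady-state k* = [s/(n + δ)]^(1/(1−α)), so the ratio is [ (s_T/(n + δ)_T) / (s_D/(n + δ)_D) ]^1.8182.
s_T/(n + δ)_T = 0.22/0.112 = 1.9643; s_D/(n + δ)_D = 0.22/0.093 = 2.3656.
Ratio = (1.9643/2.3656)^1.8182 = 0.8304^1.8182 ≈ 0.7133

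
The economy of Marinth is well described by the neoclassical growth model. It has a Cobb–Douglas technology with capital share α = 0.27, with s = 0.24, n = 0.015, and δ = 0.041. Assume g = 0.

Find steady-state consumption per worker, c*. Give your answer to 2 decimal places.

c* = 1.30

Steady state requires s·f(k) = (n + δ)·k, i.e. s·k^α = (n + δ)·k.
Rearranging, k^(1−α) = s / (n + δ).
k^0.73 = 0.24 / (0.015 + 0.041) = 0.24 / 0.056 = 4.2857
k* = 4.2857^(1/0.73) ≈ 7.3415
y* = (k*)^α = 7.3415^0.27 ≈ 1.7130
c* = (1 − s)·y* = (1 − 0.24) × 1.7130 ≈ 1.3019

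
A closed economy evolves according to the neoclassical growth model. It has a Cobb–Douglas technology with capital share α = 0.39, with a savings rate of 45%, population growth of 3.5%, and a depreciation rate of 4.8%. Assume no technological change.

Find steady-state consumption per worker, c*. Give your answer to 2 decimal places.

At the steady state, Δk = 0, so s·k^α = (n + δ)·k.
Rearranging, k^(1−α) = s / (n + δ).
k^0.61 = 0.45 / (0.035 + 0.048) = 0.45 / 0.083 = 5.4217
k* = 5.4217^(1/0.61) ≈ 15.9772
y* = (k*)^α = 15.9772^0.39 ≈ 2.9469
c* = (1 − s)·y* = (1 − 0.45) × 2.9469 ≈ 1.6208

c* = 1.62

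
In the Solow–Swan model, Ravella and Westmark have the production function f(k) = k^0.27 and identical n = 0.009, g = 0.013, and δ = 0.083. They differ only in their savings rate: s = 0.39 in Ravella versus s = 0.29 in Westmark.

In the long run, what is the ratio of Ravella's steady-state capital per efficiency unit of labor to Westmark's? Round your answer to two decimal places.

ratio ≈ 1.50

Steady-state k* = [s/(n + g + δ)]^(1/(1−α)), so the ratio is [ (s_R/(n + g + δ)_R) / (s_W/(n + g + δ)_W) ]^1.3699.
s_R/(n + g + δ)_R = 0.39/0.105 = 3.7143; s_W/(n + g + δ)_W = 0.29/0.105 = 2.7619.
Ratio = (3.7143/2.7619)^1.3699 = 1.3448^1.3699 ≈ 1.5005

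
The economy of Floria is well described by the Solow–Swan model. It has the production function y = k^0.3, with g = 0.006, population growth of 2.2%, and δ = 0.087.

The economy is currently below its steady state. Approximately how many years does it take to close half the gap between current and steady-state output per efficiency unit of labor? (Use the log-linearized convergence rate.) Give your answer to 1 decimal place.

Near the steady state the convergence rate is λ = (1 − α)(n + g + δ).
λ = (1 − 0.3) × 0.115 = 0.7 × 0.115 = 0.0805
Half-life = ln 2 / λ = 0.6931 / 0.0805 ≈ 8.61 years

t_½ ≈ 8.6 years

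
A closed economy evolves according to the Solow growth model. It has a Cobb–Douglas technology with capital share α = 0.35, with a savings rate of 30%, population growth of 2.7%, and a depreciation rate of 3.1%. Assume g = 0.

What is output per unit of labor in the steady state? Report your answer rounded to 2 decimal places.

y* = 2.42

In steady state, investment equals break-even investment: s·k^α = (n + δ)·k.
Rearranging, k^(1−α) = s / (n + δ).
k^0.65 = 0.30 / (0.027 + 0.031) = 0.30 / 0.058 = 5.1724
k* = 5.1724^(1/0.65) ≈ 12.5311
y* = (k*)^α = 12.5311^0.35 ≈ 2.4227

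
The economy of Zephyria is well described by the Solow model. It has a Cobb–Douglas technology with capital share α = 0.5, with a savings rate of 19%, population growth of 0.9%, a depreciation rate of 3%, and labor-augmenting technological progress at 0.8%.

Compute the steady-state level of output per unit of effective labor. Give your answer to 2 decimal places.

y* = 4.04

In steady state, investment equals break-even investment: s·k^α = (n + g + δ)·k.
Dividing both sides by k: k^(1−α) = s / (n + g + δ).
k^0.5 = 0.19 / (0.009 + 0.008 + 0.030) = 0.19 / 0.047 = 4.0426
k* = 4.0426^(1/0.5) ≈ 16.3426
y* = (k*)^α = 16.3426^0.5 ≈ 4.0426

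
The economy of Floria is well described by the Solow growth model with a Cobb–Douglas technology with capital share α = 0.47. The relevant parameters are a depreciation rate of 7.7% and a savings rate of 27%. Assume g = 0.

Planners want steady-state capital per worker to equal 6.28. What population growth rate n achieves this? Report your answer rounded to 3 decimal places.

Steady state requires s·f(k) = (n + δ)·k, i.e. s·k^α = (n + δ)·k.
So s / (n + δ) = (k*)^(1−α) = 6.28^0.53 = 2.6480.
Therefore n + δ = s / 2.6480 = 0.27 / 2.6480 = 0.1020, so n = 0.1020 − 0.077 = 0.0250.

n ≈ 0.025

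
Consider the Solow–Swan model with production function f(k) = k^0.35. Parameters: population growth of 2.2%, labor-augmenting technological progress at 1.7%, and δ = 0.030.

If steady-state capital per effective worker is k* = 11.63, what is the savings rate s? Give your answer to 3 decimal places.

s ≈ 0.340

At the steady state, Δk = 0, so s·k^α = (n + g + δ)·k.
So s / (n + g + δ) = (k*)^(1−α) = 11.63^0.65 = 4.9275.
Therefore s = 4.9275 × (n + g + δ) = 4.9275 × 0.069 = 0.3400.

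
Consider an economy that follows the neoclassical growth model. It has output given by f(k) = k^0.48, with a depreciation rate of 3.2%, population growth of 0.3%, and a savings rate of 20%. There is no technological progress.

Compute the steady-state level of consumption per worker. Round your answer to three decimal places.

c* ≈ 3.998

In steady state, investment equals break-even investment: s·k^α = (n + δ)·k.
Rearranging, k^(1−α) = s / (n + δ).
k^0.52 = 0.20 / (0.003 + 0.032) = 0.20 / 0.035 = 5.7143
k* = 5.7143^(1/0.52) ≈ 28.5561
y* = (k*)^α = 28.5561^0.48 ≈ 4.9973
c* = (1 − s)·y* = (1 − 0.20) × 4.9973 ≈ 3.9978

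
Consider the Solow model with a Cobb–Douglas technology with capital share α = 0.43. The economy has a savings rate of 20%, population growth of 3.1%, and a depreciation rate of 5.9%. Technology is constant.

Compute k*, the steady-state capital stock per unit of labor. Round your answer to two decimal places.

k* = 4.06

In steady state, investment equals break-even investment: s·k^α = (n + δ)·k.
Dividing both sides by k: k^(1−α) = s / (n + δ).
k^0.57 = 0.20 / (0.031 + 0.059) = 0.20 / 0.090 = 2.2222
k* = 2.2222^(1/0.57) ≈ 4.0587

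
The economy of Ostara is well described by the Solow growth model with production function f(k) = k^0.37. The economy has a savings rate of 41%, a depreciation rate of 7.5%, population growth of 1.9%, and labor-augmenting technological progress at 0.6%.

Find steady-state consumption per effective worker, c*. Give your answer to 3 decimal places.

c* ≈ 1.351

At the steady state, Δk = 0, so s·k^α = (n + g + δ)·k.
Dividing both sides by k: k^(1−α) = s / (n + g + δ).
k^0.63 = 0.41 / (0.019 + 0.006 + 0.075) = 0.41 / 0.100 = 4.1000
k* = 4.1000^(1/0.63) ≈ 9.3902
y* = (k*)^α = 9.3902^0.37 ≈ 2.2903
c* = (1 − s)·y* = (1 − 0.41) × 2.2903 ≈ 1.3513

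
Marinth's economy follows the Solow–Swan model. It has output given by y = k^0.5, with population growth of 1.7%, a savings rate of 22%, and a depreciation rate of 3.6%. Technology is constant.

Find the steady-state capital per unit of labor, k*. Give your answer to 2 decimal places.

k* ≈ 17.23

At the steady state, Δk = 0, so s·k^α = (n + δ)·k.
Rearranging, k^(1−α) = s / (n + δ).
k^0.5 = 0.22 / (0.017 + 0.036) = 0.22 / 0.053 = 4.1509
k* = 4.1509^(1/0.5) ≈ 17.2300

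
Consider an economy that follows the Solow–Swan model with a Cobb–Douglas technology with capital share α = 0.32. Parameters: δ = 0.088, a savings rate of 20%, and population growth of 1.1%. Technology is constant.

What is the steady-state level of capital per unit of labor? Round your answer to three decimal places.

k* = 2.813

Steady state requires s·f(k) = (n + δ)·k, i.e. s·k^α = (n + δ)·k.
Rearranging, k^(1−α) = s / (n + δ).
k^0.68 = 0.20 / (0.011 + 0.088) = 0.20 / 0.099 = 2.0202
k* = 2.0202^(1/0.68) ≈ 2.8126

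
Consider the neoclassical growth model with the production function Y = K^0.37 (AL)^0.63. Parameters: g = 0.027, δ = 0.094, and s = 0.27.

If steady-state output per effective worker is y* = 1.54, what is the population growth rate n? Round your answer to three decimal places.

n ≈ 0.008

Steady state requires s·f(k) = (n + g + δ)·k, i.e. s·k^α = (n + g + δ)·k.
Since y* = [s/(n + g + δ)]^(α/(1−α)), we have s/(n + g + δ) = (y*)^((1−α)/α) = 1.54^1.7027 = 2.0859.
Therefore n + g + δ = s / 2.0859 = 0.27 / 2.0859 = 0.1294, so n = 0.1294 − 0.121 = 0.0084.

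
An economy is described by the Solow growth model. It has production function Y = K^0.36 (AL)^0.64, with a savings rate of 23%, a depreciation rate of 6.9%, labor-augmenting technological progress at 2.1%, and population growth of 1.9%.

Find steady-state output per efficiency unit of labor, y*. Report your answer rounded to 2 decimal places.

y* = 1.52

In steady state, investment equals break-even investment: s·k^α = (n + g + δ)·k.
Rearranging, k^(1−α) = s / (n + g + δ).
k^0.64 = 0.23 / (0.019 + 0.021 + 0.069) = 0.23 / 0.109 = 2.1101
k* = 2.1101^(1/0.64) ≈ 3.2116
y* = (k*)^α = 3.2116^0.36 ≈ 1.5220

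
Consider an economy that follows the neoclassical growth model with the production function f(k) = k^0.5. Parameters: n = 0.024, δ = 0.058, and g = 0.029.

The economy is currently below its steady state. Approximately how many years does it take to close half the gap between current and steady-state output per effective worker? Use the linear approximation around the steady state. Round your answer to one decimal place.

t_½ ≈ 12.5 years

Near the steady state the convergence rate is λ = (1 − α)(n + g + δ).
λ = (1 − 0.5) × 0.111 = 0.5 × 0.111 = 0.0555
Half-life = ln 2 / λ = 0.6931 / 0.0555 ≈ 12.49 years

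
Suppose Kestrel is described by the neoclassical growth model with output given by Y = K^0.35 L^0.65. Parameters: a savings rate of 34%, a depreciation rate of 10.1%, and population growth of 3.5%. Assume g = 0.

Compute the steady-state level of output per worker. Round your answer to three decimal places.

Steady state requires s·f(k) = (n + δ)·k, i.e. s·k^α = (n + δ)·k.
Rearranging, k^(1−α) = s / (n + δ).
k^0.65 = 0.34 / (0.035 + 0.101) = 0.34 / 0.136 = 2.5000
k* = 2.5000^(1/0.65) ≈ 4.0946
y* = (k*)^α = 4.0946^0.35 ≈ 1.6378

y* = 1.638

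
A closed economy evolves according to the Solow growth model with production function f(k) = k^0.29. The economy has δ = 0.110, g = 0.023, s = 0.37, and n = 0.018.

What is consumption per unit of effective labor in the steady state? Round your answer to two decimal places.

At the steady state, Δk = 0, so s·k^α = (n + g + δ)·k.
Rearranging, k^(1−α) = s / (n + g + δ).
k^0.71 = 0.37 / (0.018 + 0.023 + 0.110) = 0.37 / 0.151 = 2.4503
k* = 2.4503^(1/0.71) ≈ 3.5334
y* = (k*)^α = 3.5334^0.29 ≈ 1.4420
c* = (1 − s)·y* = (1 − 0.37) × 1.4420 ≈ 0.9085

c* ≈ 0.91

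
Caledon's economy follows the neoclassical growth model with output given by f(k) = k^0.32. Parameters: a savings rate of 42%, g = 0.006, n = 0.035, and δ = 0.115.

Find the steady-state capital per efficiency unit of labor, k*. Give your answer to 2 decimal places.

At the steady state, Δk = 0, so s·k^α = (n + g + δ)·k.
Rearranging, k^(1−α) = s / (n + g + δ).
k^0.68 = 0.42 / (0.035 + 0.006 + 0.115) = 0.42 / 0.156 = 2.6923
k* = 2.6923^(1/0.68) ≈ 4.2908

k* ≈ 4.29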